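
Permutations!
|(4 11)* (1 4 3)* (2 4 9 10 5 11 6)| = |(1 9 10 5 11 3)(2 4 6)| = 6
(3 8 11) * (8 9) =[0, 1, 2, 9, 4, 5, 6, 7, 11, 8, 10, 3] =(3 9 8 11)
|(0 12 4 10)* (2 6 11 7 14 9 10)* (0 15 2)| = |(0 12 4)(2 6 11 7 14 9 10 15)| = 24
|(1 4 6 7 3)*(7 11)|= |(1 4 6 11 7 3)|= 6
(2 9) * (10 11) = (2 9)(10 11) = [0, 1, 9, 3, 4, 5, 6, 7, 8, 2, 11, 10]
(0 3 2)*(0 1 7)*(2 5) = (0 3 5 2 1 7) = [3, 7, 1, 5, 4, 2, 6, 0]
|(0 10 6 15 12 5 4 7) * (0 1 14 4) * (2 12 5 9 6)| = 8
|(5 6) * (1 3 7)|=|(1 3 7)(5 6)|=6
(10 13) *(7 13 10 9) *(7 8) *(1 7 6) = (1 7 13 9 8 6) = [0, 7, 2, 3, 4, 5, 1, 13, 6, 8, 10, 11, 12, 9]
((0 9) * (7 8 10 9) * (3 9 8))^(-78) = ((0 7 3 9)(8 10))^(-78) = (10)(0 3)(7 9)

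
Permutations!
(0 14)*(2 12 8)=(0 14)(2 12 8)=[14, 1, 12, 3, 4, 5, 6, 7, 2, 9, 10, 11, 8, 13, 0]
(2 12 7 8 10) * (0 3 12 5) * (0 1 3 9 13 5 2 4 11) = [9, 3, 2, 12, 11, 1, 6, 8, 10, 13, 4, 0, 7, 5] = (0 9 13 5 1 3 12 7 8 10 4 11)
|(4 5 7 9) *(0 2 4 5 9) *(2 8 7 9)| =|(0 8 7)(2 4)(5 9)| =6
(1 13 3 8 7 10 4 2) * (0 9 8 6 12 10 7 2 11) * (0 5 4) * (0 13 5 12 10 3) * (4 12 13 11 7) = (0 9 8 2 1 5 12 3 6 10 11 13)(4 7) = [9, 5, 1, 6, 7, 12, 10, 4, 2, 8, 11, 13, 3, 0]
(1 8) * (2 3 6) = (1 8)(2 3 6) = [0, 8, 3, 6, 4, 5, 2, 7, 1]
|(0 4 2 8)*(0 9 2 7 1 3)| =15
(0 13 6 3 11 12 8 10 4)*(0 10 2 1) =(0 13 6 3 11 12 8 2 1)(4 10) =[13, 0, 1, 11, 10, 5, 3, 7, 2, 9, 4, 12, 8, 6]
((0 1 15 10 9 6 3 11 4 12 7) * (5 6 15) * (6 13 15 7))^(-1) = (0 7 9 10 15 13 5 1)(3 6 12 4 11)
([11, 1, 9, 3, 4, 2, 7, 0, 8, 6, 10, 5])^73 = (0 2 7 5 6 11 9)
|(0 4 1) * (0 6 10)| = |(0 4 1 6 10)| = 5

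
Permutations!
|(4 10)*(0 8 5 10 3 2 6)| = |(0 8 5 10 4 3 2 6)| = 8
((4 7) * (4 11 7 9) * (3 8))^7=(3 8)(4 9)(7 11)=((3 8)(4 9)(7 11))^7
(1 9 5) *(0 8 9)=[8, 0, 2, 3, 4, 1, 6, 7, 9, 5]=(0 8 9 5 1)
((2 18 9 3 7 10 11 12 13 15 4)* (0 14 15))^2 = ((0 14 15 4 2 18 9 3 7 10 11 12 13))^2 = (0 15 2 9 7 11 13 14 4 18 3 10 12)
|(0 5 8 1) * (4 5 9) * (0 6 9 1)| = |(0 1 6 9 4 5 8)| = 7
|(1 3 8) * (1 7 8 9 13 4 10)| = 6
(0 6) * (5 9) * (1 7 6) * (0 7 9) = (0 1 9 5)(6 7) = [1, 9, 2, 3, 4, 0, 7, 6, 8, 5]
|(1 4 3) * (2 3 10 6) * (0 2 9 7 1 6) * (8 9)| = |(0 2 3 6 8 9 7 1 4 10)| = 10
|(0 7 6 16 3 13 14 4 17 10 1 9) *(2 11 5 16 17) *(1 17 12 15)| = 56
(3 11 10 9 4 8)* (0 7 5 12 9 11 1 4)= (0 7 5 12 9)(1 4 8 3)(10 11)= [7, 4, 2, 1, 8, 12, 6, 5, 3, 0, 11, 10, 9]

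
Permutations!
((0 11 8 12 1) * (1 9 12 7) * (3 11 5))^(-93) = (0 7 11 5 1 8 3)(9 12)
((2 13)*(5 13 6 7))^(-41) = ((2 6 7 5 13))^(-41) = (2 13 5 7 6)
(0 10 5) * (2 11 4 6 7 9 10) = (0 2 11 4 6 7 9 10 5) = [2, 1, 11, 3, 6, 0, 7, 9, 8, 10, 5, 4]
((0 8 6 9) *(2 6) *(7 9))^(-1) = ((0 8 2 6 7 9))^(-1) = (0 9 7 6 2 8)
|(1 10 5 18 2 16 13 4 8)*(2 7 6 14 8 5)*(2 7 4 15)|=12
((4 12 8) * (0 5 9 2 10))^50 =((0 5 9 2 10)(4 12 8))^50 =(4 8 12)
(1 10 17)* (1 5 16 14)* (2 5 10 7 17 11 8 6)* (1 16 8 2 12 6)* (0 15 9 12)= (0 15 9 12 6)(1 7 17 10 11 2 5 8)(14 16)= [15, 7, 5, 3, 4, 8, 0, 17, 1, 12, 11, 2, 6, 13, 16, 9, 14, 10]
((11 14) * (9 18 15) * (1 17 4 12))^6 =((1 17 4 12)(9 18 15)(11 14))^6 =(18)(1 4)(12 17)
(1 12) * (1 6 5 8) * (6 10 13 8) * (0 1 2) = [1, 12, 0, 3, 4, 6, 5, 7, 2, 9, 13, 11, 10, 8] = (0 1 12 10 13 8 2)(5 6)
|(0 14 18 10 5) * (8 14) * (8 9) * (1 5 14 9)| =6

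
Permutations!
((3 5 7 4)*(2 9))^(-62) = ((2 9)(3 5 7 4))^(-62) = (9)(3 7)(4 5)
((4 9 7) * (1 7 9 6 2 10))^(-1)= (1 10 2 6 4 7)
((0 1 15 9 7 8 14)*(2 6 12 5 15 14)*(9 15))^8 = ((15)(0 1 14)(2 6 12 5 9 7 8))^8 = (15)(0 14 1)(2 6 12 5 9 7 8)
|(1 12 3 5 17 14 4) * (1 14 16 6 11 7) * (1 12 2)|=8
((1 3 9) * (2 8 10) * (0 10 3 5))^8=(10)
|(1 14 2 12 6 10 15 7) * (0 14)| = |(0 14 2 12 6 10 15 7 1)| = 9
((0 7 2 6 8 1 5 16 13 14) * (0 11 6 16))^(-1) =(0 5 1 8 6 11 14 13 16 2 7)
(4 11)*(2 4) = (2 4 11) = [0, 1, 4, 3, 11, 5, 6, 7, 8, 9, 10, 2]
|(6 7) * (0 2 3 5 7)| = 6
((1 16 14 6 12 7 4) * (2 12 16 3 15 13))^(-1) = (1 4 7 12 2 13 15 3)(6 14 16)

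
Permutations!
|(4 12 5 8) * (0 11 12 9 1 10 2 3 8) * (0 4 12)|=18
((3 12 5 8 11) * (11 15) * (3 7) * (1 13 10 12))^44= (1 5 7 10 15)(3 12 11 13 8)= ((1 13 10 12 5 8 15 11 7 3))^44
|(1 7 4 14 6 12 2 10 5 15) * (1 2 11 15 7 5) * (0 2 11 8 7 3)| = 6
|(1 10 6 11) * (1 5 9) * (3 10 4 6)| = |(1 4 6 11 5 9)(3 10)| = 6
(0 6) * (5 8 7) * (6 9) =(0 9 6)(5 8 7) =[9, 1, 2, 3, 4, 8, 0, 5, 7, 6]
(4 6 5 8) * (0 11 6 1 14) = (0 11 6 5 8 4 1 14) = [11, 14, 2, 3, 1, 8, 5, 7, 4, 9, 10, 6, 12, 13, 0]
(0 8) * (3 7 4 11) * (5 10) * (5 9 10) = (0 8)(3 7 4 11)(9 10) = [8, 1, 2, 7, 11, 5, 6, 4, 0, 10, 9, 3]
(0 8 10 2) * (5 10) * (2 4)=(0 8 5 10 4 2)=[8, 1, 0, 3, 2, 10, 6, 7, 5, 9, 4]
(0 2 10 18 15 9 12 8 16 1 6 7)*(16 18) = (0 2 10 16 1 6 7)(8 18 15 9 12) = [2, 6, 10, 3, 4, 5, 7, 0, 18, 12, 16, 11, 8, 13, 14, 9, 1, 17, 15]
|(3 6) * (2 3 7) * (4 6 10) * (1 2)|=7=|(1 2 3 10 4 6 7)|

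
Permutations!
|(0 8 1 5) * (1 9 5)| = |(0 8 9 5)| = 4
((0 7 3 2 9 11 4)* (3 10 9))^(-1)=(0 4 11 9 10 7)(2 3)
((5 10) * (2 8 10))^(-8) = (10)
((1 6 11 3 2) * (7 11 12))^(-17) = (1 11 6 3 12 2 7)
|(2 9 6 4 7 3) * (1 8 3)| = 8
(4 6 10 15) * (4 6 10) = (4 10 15 6) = [0, 1, 2, 3, 10, 5, 4, 7, 8, 9, 15, 11, 12, 13, 14, 6]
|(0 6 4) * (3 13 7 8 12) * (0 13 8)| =|(0 6 4 13 7)(3 8 12)| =15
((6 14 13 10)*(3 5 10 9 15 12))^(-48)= (3 9 6)(5 15 14)(10 12 13)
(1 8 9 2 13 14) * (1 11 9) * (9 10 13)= [0, 8, 9, 3, 4, 5, 6, 7, 1, 2, 13, 10, 12, 14, 11]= (1 8)(2 9)(10 13 14 11)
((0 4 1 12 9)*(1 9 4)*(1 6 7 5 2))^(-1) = ((0 6 7 5 2 1 12 4 9))^(-1) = (0 9 4 12 1 2 5 7 6)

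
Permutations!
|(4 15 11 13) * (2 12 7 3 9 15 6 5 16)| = 12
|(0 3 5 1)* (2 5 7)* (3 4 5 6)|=|(0 4 5 1)(2 6 3 7)|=4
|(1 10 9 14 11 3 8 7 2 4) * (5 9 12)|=|(1 10 12 5 9 14 11 3 8 7 2 4)|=12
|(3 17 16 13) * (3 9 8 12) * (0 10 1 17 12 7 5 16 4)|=30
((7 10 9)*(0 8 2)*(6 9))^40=((0 8 2)(6 9 7 10))^40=(10)(0 8 2)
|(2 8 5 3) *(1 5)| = |(1 5 3 2 8)| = 5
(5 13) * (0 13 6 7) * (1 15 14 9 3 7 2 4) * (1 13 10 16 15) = [10, 1, 4, 7, 13, 6, 2, 0, 8, 3, 16, 11, 12, 5, 9, 14, 15] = (0 10 16 15 14 9 3 7)(2 4 13 5 6)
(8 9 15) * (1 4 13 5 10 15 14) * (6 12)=(1 4 13 5 10 15 8 9 14)(6 12)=[0, 4, 2, 3, 13, 10, 12, 7, 9, 14, 15, 11, 6, 5, 1, 8]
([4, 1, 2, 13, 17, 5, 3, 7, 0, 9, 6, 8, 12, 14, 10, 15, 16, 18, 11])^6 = (18)(3 13 14 10 6)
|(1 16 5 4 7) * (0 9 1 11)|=|(0 9 1 16 5 4 7 11)|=8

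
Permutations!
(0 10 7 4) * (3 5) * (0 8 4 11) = [10, 1, 2, 5, 8, 3, 6, 11, 4, 9, 7, 0] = (0 10 7 11)(3 5)(4 8)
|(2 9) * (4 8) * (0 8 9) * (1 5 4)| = |(0 8 1 5 4 9 2)| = 7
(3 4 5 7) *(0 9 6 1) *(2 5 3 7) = (0 9 6 1)(2 5)(3 4) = [9, 0, 5, 4, 3, 2, 1, 7, 8, 6]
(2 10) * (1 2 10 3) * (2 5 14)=(1 5 14 2 3)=[0, 5, 3, 1, 4, 14, 6, 7, 8, 9, 10, 11, 12, 13, 2]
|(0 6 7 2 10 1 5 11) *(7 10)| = |(0 6 10 1 5 11)(2 7)| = 6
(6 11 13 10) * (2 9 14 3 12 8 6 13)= (2 9 14 3 12 8 6 11)(10 13)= [0, 1, 9, 12, 4, 5, 11, 7, 6, 14, 13, 2, 8, 10, 3]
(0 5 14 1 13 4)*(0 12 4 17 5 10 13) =(0 10 13 17 5 14 1)(4 12) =[10, 0, 2, 3, 12, 14, 6, 7, 8, 9, 13, 11, 4, 17, 1, 15, 16, 5]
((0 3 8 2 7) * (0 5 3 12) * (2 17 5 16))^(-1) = (0 12)(2 16 7)(3 5 17 8)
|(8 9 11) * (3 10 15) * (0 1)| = |(0 1)(3 10 15)(8 9 11)| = 6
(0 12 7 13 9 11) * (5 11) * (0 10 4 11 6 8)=(0 12 7 13 9 5 6 8)(4 11 10)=[12, 1, 2, 3, 11, 6, 8, 13, 0, 5, 4, 10, 7, 9]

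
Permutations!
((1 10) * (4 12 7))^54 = (12)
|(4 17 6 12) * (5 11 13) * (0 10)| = |(0 10)(4 17 6 12)(5 11 13)| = 12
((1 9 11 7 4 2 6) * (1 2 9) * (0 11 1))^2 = (0 7 9)(1 11 4)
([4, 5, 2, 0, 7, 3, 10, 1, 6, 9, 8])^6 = [0, 1, 2, 3, 4, 5, 6, 7, 8, 9, 10]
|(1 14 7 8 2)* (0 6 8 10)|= |(0 6 8 2 1 14 7 10)|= 8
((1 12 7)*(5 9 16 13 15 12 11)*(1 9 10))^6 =(16)(1 5)(10 11)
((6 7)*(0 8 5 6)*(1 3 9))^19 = (0 7 6 5 8)(1 3 9) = ((0 8 5 6 7)(1 3 9))^19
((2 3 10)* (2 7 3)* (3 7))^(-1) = (3 10)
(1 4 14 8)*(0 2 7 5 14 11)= [2, 4, 7, 3, 11, 14, 6, 5, 1, 9, 10, 0, 12, 13, 8]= (0 2 7 5 14 8 1 4 11)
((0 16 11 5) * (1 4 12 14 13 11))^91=((0 16 1 4 12 14 13 11 5))^91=(0 16 1 4 12 14 13 11 5)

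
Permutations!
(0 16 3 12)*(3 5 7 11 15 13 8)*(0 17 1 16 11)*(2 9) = (0 11 15 13 8 3 12 17 1 16 5 7)(2 9) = [11, 16, 9, 12, 4, 7, 6, 0, 3, 2, 10, 15, 17, 8, 14, 13, 5, 1]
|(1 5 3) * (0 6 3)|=|(0 6 3 1 5)|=5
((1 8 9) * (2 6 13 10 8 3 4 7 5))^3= ((1 3 4 7 5 2 6 13 10 8 9))^3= (1 7 6 8 3 5 13 9 4 2 10)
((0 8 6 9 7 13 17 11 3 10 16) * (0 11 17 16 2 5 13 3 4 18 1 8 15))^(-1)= (0 15)(1 18 4 11 16 13 5 2 10 3 7 9 6 8)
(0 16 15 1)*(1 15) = (0 16 1) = [16, 0, 2, 3, 4, 5, 6, 7, 8, 9, 10, 11, 12, 13, 14, 15, 1]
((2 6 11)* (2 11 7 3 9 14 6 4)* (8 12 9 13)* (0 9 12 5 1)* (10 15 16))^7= (0 8 7 9 5 3 14 1 13 6)(2 4)(10 15 16)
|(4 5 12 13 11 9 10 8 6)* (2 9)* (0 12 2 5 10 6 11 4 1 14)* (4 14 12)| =|(0 4 10 8 11 5 2 9 6 1 12 13 14)| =13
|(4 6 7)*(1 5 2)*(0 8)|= 6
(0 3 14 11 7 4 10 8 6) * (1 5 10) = [3, 5, 2, 14, 1, 10, 0, 4, 6, 9, 8, 7, 12, 13, 11] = (0 3 14 11 7 4 1 5 10 8 6)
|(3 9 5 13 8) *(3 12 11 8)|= 12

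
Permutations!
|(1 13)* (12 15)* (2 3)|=|(1 13)(2 3)(12 15)|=2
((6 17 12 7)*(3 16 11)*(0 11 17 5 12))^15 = (17)(5 6 7 12)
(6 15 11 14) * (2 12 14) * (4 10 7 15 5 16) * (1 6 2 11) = (1 6 5 16 4 10 7 15)(2 12 14) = [0, 6, 12, 3, 10, 16, 5, 15, 8, 9, 7, 11, 14, 13, 2, 1, 4]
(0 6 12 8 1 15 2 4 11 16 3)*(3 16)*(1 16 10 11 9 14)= (0 6 12 8 16 10 11 3)(1 15 2 4 9 14)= [6, 15, 4, 0, 9, 5, 12, 7, 16, 14, 11, 3, 8, 13, 1, 2, 10]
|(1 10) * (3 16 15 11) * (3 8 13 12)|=|(1 10)(3 16 15 11 8 13 12)|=14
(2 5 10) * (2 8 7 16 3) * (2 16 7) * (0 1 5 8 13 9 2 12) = [1, 5, 8, 16, 4, 10, 6, 7, 12, 2, 13, 11, 0, 9, 14, 15, 3] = (0 1 5 10 13 9 2 8 12)(3 16)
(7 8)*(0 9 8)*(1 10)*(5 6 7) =(0 9 8 5 6 7)(1 10) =[9, 10, 2, 3, 4, 6, 7, 0, 5, 8, 1]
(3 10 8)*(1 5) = (1 5)(3 10 8) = [0, 5, 2, 10, 4, 1, 6, 7, 3, 9, 8]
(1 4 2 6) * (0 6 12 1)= [6, 4, 12, 3, 2, 5, 0, 7, 8, 9, 10, 11, 1]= (0 6)(1 4 2 12)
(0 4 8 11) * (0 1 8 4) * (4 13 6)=[0, 8, 2, 3, 13, 5, 4, 7, 11, 9, 10, 1, 12, 6]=(1 8 11)(4 13 6)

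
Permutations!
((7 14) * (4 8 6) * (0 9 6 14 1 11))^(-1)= (0 11 1 7 14 8 4 6 9)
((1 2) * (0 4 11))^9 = ((0 4 11)(1 2))^9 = (11)(1 2)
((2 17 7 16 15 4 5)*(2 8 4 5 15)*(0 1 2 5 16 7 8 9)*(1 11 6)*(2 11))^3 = (0 8 16)(2 4 5)(9 17 15)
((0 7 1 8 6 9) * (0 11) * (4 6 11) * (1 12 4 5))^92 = ((0 7 12 4 6 9 5 1 8 11))^92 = (0 12 6 5 8)(1 11 7 4 9)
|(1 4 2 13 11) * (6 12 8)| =|(1 4 2 13 11)(6 12 8)| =15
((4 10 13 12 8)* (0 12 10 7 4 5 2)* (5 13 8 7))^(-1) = ((0 12 7 4 5 2)(8 13 10))^(-1) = (0 2 5 4 7 12)(8 10 13)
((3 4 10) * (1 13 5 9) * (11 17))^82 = ((1 13 5 9)(3 4 10)(11 17))^82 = (17)(1 5)(3 4 10)(9 13)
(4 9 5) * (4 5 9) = (9) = [0, 1, 2, 3, 4, 5, 6, 7, 8, 9]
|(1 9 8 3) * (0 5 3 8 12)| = 6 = |(0 5 3 1 9 12)|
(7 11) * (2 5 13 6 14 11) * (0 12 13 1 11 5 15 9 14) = (0 12 13 6)(1 11 7 2 15 9 14 5) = [12, 11, 15, 3, 4, 1, 0, 2, 8, 14, 10, 7, 13, 6, 5, 9]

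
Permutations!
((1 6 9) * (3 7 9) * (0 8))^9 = (0 8)(1 9 7 3 6) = ((0 8)(1 6 3 7 9))^9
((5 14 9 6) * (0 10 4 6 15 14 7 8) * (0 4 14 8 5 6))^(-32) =(0 9 4 14 8 10 15)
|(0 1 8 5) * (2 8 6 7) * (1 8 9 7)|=|(0 8 5)(1 6)(2 9 7)|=6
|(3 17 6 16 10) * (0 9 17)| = 7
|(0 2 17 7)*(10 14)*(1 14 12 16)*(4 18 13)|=|(0 2 17 7)(1 14 10 12 16)(4 18 13)|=60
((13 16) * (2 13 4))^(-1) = ((2 13 16 4))^(-1) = (2 4 16 13)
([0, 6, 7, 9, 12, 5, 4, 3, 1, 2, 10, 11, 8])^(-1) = [0, 8, 9, 7, 6, 5, 1, 2, 12, 3, 10, 11, 4]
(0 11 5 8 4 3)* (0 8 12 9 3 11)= (3 8 4 11 5 12 9)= [0, 1, 2, 8, 11, 12, 6, 7, 4, 3, 10, 5, 9]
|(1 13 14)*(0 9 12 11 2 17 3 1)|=10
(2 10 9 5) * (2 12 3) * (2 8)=(2 10 9 5 12 3 8)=[0, 1, 10, 8, 4, 12, 6, 7, 2, 5, 9, 11, 3]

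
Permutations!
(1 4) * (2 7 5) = (1 4)(2 7 5) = [0, 4, 7, 3, 1, 2, 6, 5]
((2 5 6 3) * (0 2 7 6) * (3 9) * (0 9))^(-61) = (0 5 3 6 2 9 7)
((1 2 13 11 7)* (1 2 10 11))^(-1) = (1 13 2 7 11 10) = ((1 10 11 7 2 13))^(-1)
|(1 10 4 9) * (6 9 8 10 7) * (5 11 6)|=6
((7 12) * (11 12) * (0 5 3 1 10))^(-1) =(0 10 1 3 5)(7 12 11)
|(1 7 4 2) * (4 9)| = 5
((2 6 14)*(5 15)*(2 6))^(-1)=(5 15)(6 14)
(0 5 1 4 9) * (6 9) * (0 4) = [5, 0, 2, 3, 6, 1, 9, 7, 8, 4] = (0 5 1)(4 6 9)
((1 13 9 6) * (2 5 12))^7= (1 6 9 13)(2 5 12)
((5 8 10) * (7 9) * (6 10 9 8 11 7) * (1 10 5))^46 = (5 9 7)(6 8 11) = ((1 10)(5 11 7 8 9 6))^46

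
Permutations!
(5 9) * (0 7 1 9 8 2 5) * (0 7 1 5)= (0 1 9 7 5 8 2)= [1, 9, 0, 3, 4, 8, 6, 5, 2, 7]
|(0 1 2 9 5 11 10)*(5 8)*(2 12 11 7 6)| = |(0 1 12 11 10)(2 9 8 5 7 6)| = 30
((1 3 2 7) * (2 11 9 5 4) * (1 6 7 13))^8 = (13)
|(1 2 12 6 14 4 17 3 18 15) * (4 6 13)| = |(1 2 12 13 4 17 3 18 15)(6 14)| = 18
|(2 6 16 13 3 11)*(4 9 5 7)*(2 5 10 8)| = |(2 6 16 13 3 11 5 7 4 9 10 8)| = 12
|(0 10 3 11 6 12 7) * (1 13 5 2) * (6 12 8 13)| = |(0 10 3 11 12 7)(1 6 8 13 5 2)| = 6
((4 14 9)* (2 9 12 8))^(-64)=(2 4 12)(8 9 14)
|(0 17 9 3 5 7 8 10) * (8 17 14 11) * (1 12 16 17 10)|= |(0 14 11 8 1 12 16 17 9 3 5 7 10)|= 13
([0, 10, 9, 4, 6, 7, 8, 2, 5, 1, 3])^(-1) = (1 9 2 7 5 8 6 4 3 10)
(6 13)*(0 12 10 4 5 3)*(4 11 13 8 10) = (0 12 4 5 3)(6 8 10 11 13) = [12, 1, 2, 0, 5, 3, 8, 7, 10, 9, 11, 13, 4, 6]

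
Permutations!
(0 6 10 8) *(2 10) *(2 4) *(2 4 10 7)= (0 6 10 8)(2 7)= [6, 1, 7, 3, 4, 5, 10, 2, 0, 9, 8]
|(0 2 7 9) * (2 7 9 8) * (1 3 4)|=15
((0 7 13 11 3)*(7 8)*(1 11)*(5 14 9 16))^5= ((0 8 7 13 1 11 3)(5 14 9 16))^5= (0 11 13 8 3 1 7)(5 14 9 16)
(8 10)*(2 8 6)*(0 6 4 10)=(0 6 2 8)(4 10)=[6, 1, 8, 3, 10, 5, 2, 7, 0, 9, 4]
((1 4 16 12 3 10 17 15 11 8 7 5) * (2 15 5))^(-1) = ((1 4 16 12 3 10 17 5)(2 15 11 8 7))^(-1) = (1 5 17 10 3 12 16 4)(2 7 8 11 15)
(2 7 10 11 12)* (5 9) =[0, 1, 7, 3, 4, 9, 6, 10, 8, 5, 11, 12, 2] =(2 7 10 11 12)(5 9)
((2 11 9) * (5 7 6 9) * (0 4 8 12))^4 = ((0 4 8 12)(2 11 5 7 6 9))^4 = (12)(2 6 5)(7 11 9)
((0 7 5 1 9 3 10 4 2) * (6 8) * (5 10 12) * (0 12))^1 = (0 7 10 4 2 12 5 1 9 3)(6 8) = ((0 7 10 4 2 12 5 1 9 3)(6 8))^1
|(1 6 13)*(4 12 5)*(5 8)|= |(1 6 13)(4 12 8 5)|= 12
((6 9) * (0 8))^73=((0 8)(6 9))^73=(0 8)(6 9)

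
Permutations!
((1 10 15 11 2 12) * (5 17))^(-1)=(1 12 2 11 15 10)(5 17)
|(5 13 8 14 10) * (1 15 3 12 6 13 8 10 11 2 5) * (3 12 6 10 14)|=|(1 15 12 10)(2 5 8 3 6 13 14 11)|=8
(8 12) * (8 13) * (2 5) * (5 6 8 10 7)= (2 6 8 12 13 10 7 5)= [0, 1, 6, 3, 4, 2, 8, 5, 12, 9, 7, 11, 13, 10]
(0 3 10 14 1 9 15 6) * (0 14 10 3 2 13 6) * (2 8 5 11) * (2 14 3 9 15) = (0 8 5 11 14 1 15)(2 13 6 3 9) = [8, 15, 13, 9, 4, 11, 3, 7, 5, 2, 10, 14, 12, 6, 1, 0]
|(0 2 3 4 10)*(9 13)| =10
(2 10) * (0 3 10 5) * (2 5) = [3, 1, 2, 10, 4, 0, 6, 7, 8, 9, 5] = (0 3 10 5)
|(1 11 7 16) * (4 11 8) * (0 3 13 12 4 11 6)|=|(0 3 13 12 4 6)(1 8 11 7 16)|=30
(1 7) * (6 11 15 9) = (1 7)(6 11 15 9) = [0, 7, 2, 3, 4, 5, 11, 1, 8, 6, 10, 15, 12, 13, 14, 9]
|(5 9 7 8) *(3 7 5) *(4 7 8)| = |(3 8)(4 7)(5 9)| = 2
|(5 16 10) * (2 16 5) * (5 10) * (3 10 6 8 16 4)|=4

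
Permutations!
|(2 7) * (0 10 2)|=|(0 10 2 7)|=4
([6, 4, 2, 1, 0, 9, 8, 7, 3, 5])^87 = [3, 6, 2, 0, 8, 9, 1, 7, 4, 5]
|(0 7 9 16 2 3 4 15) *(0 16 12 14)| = |(0 7 9 12 14)(2 3 4 15 16)| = 5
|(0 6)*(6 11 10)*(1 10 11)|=4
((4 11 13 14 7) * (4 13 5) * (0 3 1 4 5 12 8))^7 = (7 13 14) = ((0 3 1 4 11 12 8)(7 13 14))^7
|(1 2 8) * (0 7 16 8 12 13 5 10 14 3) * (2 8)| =10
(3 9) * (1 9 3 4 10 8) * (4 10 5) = (1 9 10 8)(4 5) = [0, 9, 2, 3, 5, 4, 6, 7, 1, 10, 8]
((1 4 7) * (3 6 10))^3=(10)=((1 4 7)(3 6 10))^3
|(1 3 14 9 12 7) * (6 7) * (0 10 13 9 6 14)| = |(0 10 13 9 12 14 6 7 1 3)| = 10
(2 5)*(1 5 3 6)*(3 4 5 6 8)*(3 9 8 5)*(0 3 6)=[3, 0, 4, 5, 6, 2, 1, 7, 9, 8]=(0 3 5 2 4 6 1)(8 9)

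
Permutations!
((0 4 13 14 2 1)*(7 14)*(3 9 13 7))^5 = (0 1 2 14 7 4)(3 13 9)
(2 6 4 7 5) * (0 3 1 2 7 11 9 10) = (0 3 1 2 6 4 11 9 10)(5 7) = [3, 2, 6, 1, 11, 7, 4, 5, 8, 10, 0, 9]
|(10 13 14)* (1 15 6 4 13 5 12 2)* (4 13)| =9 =|(1 15 6 13 14 10 5 12 2)|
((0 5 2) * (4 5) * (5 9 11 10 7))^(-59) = (0 7 9 2 10 4 5 11)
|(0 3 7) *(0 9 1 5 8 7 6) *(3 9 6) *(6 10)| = 8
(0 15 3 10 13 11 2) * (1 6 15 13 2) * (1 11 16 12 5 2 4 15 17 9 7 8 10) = (0 13 16 12 5 2)(1 6 17 9 7 8 10 4 15 3) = [13, 6, 0, 1, 15, 2, 17, 8, 10, 7, 4, 11, 5, 16, 14, 3, 12, 9]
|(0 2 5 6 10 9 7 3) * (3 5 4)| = |(0 2 4 3)(5 6 10 9 7)| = 20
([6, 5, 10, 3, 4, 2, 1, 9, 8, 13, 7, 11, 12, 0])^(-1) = [13, 6, 5, 3, 4, 1, 0, 10, 8, 7, 2, 11, 12, 9]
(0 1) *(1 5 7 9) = (0 5 7 9 1) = [5, 0, 2, 3, 4, 7, 6, 9, 8, 1]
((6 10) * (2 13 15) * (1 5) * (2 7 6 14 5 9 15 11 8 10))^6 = ((1 9 15 7 6 2 13 11 8 10 14 5))^6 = (1 13)(2 5)(6 14)(7 10)(8 15)(9 11)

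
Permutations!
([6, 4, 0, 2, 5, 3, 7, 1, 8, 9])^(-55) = (9)(0 6 7 1 4 5 3 2)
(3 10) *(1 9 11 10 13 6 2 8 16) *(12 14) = [0, 9, 8, 13, 4, 5, 2, 7, 16, 11, 3, 10, 14, 6, 12, 15, 1] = (1 9 11 10 3 13 6 2 8 16)(12 14)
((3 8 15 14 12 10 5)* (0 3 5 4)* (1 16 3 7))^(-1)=(0 4 10 12 14 15 8 3 16 1 7)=((0 7 1 16 3 8 15 14 12 10 4))^(-1)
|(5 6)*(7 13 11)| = 6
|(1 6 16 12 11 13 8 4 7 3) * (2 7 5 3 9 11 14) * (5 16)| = |(1 6 5 3)(2 7 9 11 13 8 4 16 12 14)| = 20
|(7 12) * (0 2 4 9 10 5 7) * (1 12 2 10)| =9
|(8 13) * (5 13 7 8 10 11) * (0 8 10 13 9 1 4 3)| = |(13)(0 8 7 10 11 5 9 1 4 3)| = 10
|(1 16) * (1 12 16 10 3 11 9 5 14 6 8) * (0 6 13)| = |(0 6 8 1 10 3 11 9 5 14 13)(12 16)| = 22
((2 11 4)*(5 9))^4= ((2 11 4)(5 9))^4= (2 11 4)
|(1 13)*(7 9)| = 2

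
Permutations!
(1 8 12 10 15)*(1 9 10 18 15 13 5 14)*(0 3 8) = (0 3 8 12 18 15 9 10 13 5 14 1) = [3, 0, 2, 8, 4, 14, 6, 7, 12, 10, 13, 11, 18, 5, 1, 9, 16, 17, 15]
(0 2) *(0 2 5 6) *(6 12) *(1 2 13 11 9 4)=(0 5 12 6)(1 2 13 11 9 4)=[5, 2, 13, 3, 1, 12, 0, 7, 8, 4, 10, 9, 6, 11]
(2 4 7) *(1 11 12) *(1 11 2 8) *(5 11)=(1 2 4 7 8)(5 11 12)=[0, 2, 4, 3, 7, 11, 6, 8, 1, 9, 10, 12, 5]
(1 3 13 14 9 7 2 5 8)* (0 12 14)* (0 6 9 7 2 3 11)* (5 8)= [12, 11, 8, 13, 4, 5, 9, 3, 1, 2, 10, 0, 14, 6, 7]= (0 12 14 7 3 13 6 9 2 8 1 11)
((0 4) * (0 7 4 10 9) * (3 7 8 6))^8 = ((0 10 9)(3 7 4 8 6))^8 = (0 9 10)(3 8 7 6 4)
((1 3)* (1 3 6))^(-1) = (1 6)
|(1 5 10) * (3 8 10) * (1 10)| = |(10)(1 5 3 8)| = 4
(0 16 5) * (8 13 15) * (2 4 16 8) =[8, 1, 4, 3, 16, 0, 6, 7, 13, 9, 10, 11, 12, 15, 14, 2, 5] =(0 8 13 15 2 4 16 5)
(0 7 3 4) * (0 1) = [7, 0, 2, 4, 1, 5, 6, 3] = (0 7 3 4 1)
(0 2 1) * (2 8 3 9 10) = [8, 0, 1, 9, 4, 5, 6, 7, 3, 10, 2] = (0 8 3 9 10 2 1)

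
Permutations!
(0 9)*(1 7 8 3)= (0 9)(1 7 8 3)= [9, 7, 2, 1, 4, 5, 6, 8, 3, 0]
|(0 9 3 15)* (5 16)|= 4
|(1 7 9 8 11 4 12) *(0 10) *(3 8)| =|(0 10)(1 7 9 3 8 11 4 12)| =8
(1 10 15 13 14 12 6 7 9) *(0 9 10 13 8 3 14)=(0 9 1 13)(3 14 12 6 7 10 15 8)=[9, 13, 2, 14, 4, 5, 7, 10, 3, 1, 15, 11, 6, 0, 12, 8]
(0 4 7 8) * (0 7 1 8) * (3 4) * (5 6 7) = (0 3 4 1 8 5 6 7) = [3, 8, 2, 4, 1, 6, 7, 0, 5]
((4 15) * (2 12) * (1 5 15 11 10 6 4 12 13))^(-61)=(1 13 2 12 15 5)(4 6 10 11)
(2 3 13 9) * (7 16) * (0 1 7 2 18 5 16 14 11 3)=(0 1 7 14 11 3 13 9 18 5 16 2)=[1, 7, 0, 13, 4, 16, 6, 14, 8, 18, 10, 3, 12, 9, 11, 15, 2, 17, 5]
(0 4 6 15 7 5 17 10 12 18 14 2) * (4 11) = (0 11 4 6 15 7 5 17 10 12 18 14 2) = [11, 1, 0, 3, 6, 17, 15, 5, 8, 9, 12, 4, 18, 13, 2, 7, 16, 10, 14]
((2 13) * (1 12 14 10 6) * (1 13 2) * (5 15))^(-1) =(1 13 6 10 14 12)(5 15)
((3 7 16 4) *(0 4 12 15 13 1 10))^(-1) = ((0 4 3 7 16 12 15 13 1 10))^(-1) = (0 10 1 13 15 12 16 7 3 4)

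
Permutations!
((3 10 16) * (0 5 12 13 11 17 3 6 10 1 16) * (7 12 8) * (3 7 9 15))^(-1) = (0 10 6 16 1 3 15 9 8 5)(7 17 11 13 12)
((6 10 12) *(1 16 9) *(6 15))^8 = (1 9 16)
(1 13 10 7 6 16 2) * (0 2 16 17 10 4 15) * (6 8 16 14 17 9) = (0 2 1 13 4 15)(6 9)(7 8 16 14 17 10) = [2, 13, 1, 3, 15, 5, 9, 8, 16, 6, 7, 11, 12, 4, 17, 0, 14, 10]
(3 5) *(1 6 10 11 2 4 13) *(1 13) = (13)(1 6 10 11 2 4)(3 5) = [0, 6, 4, 5, 1, 3, 10, 7, 8, 9, 11, 2, 12, 13]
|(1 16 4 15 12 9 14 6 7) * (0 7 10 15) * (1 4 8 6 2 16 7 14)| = |(0 14 2 16 8 6 10 15 12 9 1 7 4)| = 13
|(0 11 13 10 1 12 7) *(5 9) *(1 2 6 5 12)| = |(0 11 13 10 2 6 5 9 12 7)| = 10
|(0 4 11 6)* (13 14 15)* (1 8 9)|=12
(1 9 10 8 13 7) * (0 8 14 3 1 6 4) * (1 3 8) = (0 1 9 10 14 8 13 7 6 4) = [1, 9, 2, 3, 0, 5, 4, 6, 13, 10, 14, 11, 12, 7, 8]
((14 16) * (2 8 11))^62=(16)(2 11 8)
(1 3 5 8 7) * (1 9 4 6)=(1 3 5 8 7 9 4 6)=[0, 3, 2, 5, 6, 8, 1, 9, 7, 4]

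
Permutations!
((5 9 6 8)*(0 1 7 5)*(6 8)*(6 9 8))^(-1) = ((0 1 7 5 8)(6 9))^(-1) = (0 8 5 7 1)(6 9)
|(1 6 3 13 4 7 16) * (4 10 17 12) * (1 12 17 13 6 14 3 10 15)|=28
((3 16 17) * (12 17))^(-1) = ((3 16 12 17))^(-1) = (3 17 12 16)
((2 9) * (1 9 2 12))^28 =(1 9 12)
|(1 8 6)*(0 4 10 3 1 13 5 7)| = |(0 4 10 3 1 8 6 13 5 7)| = 10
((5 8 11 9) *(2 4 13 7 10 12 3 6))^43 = ((2 4 13 7 10 12 3 6)(5 8 11 9))^43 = (2 7 3 4 10 6 13 12)(5 9 11 8)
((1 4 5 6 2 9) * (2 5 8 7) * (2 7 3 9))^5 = (9)(5 6)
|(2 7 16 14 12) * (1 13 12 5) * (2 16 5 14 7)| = |(1 13 12 16 7 5)| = 6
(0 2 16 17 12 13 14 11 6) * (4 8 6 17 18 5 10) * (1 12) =(0 2 16 18 5 10 4 8 6)(1 12 13 14 11 17) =[2, 12, 16, 3, 8, 10, 0, 7, 6, 9, 4, 17, 13, 14, 11, 15, 18, 1, 5]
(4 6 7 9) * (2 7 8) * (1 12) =(1 12)(2 7 9 4 6 8) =[0, 12, 7, 3, 6, 5, 8, 9, 2, 4, 10, 11, 1]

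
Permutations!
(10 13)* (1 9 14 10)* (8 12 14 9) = (1 8 12 14 10 13) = [0, 8, 2, 3, 4, 5, 6, 7, 12, 9, 13, 11, 14, 1, 10]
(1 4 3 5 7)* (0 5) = (0 5 7 1 4 3) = [5, 4, 2, 0, 3, 7, 6, 1]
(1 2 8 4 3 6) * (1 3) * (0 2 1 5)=(0 2 8 4 5)(3 6)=[2, 1, 8, 6, 5, 0, 3, 7, 4]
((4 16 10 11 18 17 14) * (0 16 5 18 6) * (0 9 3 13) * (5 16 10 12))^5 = ((0 10 11 6 9 3 13)(4 16 12 5 18 17 14))^5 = (0 3 6 10 13 9 11)(4 17 5 16 14 18 12)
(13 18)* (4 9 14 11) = (4 9 14 11)(13 18) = [0, 1, 2, 3, 9, 5, 6, 7, 8, 14, 10, 4, 12, 18, 11, 15, 16, 17, 13]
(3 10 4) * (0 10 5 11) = (0 10 4 3 5 11) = [10, 1, 2, 5, 3, 11, 6, 7, 8, 9, 4, 0]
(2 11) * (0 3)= (0 3)(2 11)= [3, 1, 11, 0, 4, 5, 6, 7, 8, 9, 10, 2]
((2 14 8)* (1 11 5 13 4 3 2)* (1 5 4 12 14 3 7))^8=((1 11 4 7)(2 3)(5 13 12 14 8))^8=(5 14 13 8 12)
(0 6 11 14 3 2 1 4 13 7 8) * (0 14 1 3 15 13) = (0 6 11 1 4)(2 3)(7 8 14 15 13) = [6, 4, 3, 2, 0, 5, 11, 8, 14, 9, 10, 1, 12, 7, 15, 13]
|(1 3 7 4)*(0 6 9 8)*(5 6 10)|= 12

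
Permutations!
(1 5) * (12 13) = [0, 5, 2, 3, 4, 1, 6, 7, 8, 9, 10, 11, 13, 12] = (1 5)(12 13)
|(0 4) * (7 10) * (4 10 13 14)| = |(0 10 7 13 14 4)| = 6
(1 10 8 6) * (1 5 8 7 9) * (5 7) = (1 10 5 8 6 7 9) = [0, 10, 2, 3, 4, 8, 7, 9, 6, 1, 5]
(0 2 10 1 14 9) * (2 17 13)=[17, 14, 10, 3, 4, 5, 6, 7, 8, 0, 1, 11, 12, 2, 9, 15, 16, 13]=(0 17 13 2 10 1 14 9)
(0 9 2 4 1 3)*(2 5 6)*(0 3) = (0 9 5 6 2 4 1) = [9, 0, 4, 3, 1, 6, 2, 7, 8, 5]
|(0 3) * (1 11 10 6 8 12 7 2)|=8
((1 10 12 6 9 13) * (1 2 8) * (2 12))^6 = (1 2)(6 13)(8 10)(9 12)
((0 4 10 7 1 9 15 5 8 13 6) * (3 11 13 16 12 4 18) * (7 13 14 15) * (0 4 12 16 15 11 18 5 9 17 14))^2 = (18)(0 8 9 1 14)(4 13)(5 15 7 17 11)(6 10)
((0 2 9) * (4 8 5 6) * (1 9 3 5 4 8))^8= ((0 2 3 5 6 8 4 1 9))^8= (0 9 1 4 8 6 5 3 2)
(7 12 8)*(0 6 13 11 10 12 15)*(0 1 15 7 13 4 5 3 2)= (0 6 4 5 3 2)(1 15)(8 13 11 10 12)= [6, 15, 0, 2, 5, 3, 4, 7, 13, 9, 12, 10, 8, 11, 14, 1]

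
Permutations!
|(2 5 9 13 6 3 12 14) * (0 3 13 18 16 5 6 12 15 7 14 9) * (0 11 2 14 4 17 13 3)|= 14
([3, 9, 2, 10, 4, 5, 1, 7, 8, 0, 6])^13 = (0 3 10 6 1 9)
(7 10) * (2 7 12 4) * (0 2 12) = (0 2 7 10)(4 12) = [2, 1, 7, 3, 12, 5, 6, 10, 8, 9, 0, 11, 4]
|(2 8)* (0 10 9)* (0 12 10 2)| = |(0 2 8)(9 12 10)| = 3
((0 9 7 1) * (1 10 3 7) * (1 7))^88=(0 3 7)(1 10 9)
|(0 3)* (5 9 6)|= |(0 3)(5 9 6)|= 6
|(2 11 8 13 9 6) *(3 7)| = |(2 11 8 13 9 6)(3 7)| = 6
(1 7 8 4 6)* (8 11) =(1 7 11 8 4 6) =[0, 7, 2, 3, 6, 5, 1, 11, 4, 9, 10, 8]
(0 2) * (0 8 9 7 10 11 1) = (0 2 8 9 7 10 11 1) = [2, 0, 8, 3, 4, 5, 6, 10, 9, 7, 11, 1]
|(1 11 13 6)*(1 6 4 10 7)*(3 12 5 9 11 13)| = |(1 13 4 10 7)(3 12 5 9 11)| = 5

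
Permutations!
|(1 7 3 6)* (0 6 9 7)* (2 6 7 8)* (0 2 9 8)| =15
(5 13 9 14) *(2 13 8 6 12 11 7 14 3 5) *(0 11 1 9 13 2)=(0 11 7 14)(1 9 3 5 8 6 12)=[11, 9, 2, 5, 4, 8, 12, 14, 6, 3, 10, 7, 1, 13, 0]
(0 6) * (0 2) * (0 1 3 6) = (1 3 6 2) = [0, 3, 1, 6, 4, 5, 2]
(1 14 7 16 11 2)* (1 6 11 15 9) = (1 14 7 16 15 9)(2 6 11) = [0, 14, 6, 3, 4, 5, 11, 16, 8, 1, 10, 2, 12, 13, 7, 9, 15]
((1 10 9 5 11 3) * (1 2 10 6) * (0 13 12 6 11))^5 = (0 11 5 1 9 6 10 12 2 13 3) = ((0 13 12 6 1 11 3 2 10 9 5))^5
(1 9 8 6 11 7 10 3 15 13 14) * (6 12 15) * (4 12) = (1 9 8 4 12 15 13 14)(3 6 11 7 10) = [0, 9, 2, 6, 12, 5, 11, 10, 4, 8, 3, 7, 15, 14, 1, 13]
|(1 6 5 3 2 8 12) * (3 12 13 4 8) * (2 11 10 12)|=24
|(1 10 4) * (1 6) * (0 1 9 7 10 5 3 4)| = 9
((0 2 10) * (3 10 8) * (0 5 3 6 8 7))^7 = ((0 2 7)(3 10 5)(6 8))^7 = (0 2 7)(3 10 5)(6 8)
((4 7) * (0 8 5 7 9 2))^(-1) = ((0 8 5 7 4 9 2))^(-1) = (0 2 9 4 7 5 8)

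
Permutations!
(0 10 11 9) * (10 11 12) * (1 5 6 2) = [11, 5, 1, 3, 4, 6, 2, 7, 8, 0, 12, 9, 10] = (0 11 9)(1 5 6 2)(10 12)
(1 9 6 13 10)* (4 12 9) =(1 4 12 9 6 13 10) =[0, 4, 2, 3, 12, 5, 13, 7, 8, 6, 1, 11, 9, 10]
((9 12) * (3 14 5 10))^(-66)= (3 5)(10 14)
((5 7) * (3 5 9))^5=((3 5 7 9))^5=(3 5 7 9)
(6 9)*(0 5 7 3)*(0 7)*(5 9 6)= (0 9 5)(3 7)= [9, 1, 2, 7, 4, 0, 6, 3, 8, 5]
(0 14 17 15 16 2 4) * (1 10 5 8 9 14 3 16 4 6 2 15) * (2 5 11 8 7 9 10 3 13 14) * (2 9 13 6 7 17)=(0 6 5 17 1 3 16 15 4)(2 7 13 14)(8 10 11)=[6, 3, 7, 16, 0, 17, 5, 13, 10, 9, 11, 8, 12, 14, 2, 4, 15, 1]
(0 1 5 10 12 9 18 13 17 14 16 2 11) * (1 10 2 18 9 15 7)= (0 10 12 15 7 1 5 2 11)(13 17 14 16 18)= [10, 5, 11, 3, 4, 2, 6, 1, 8, 9, 12, 0, 15, 17, 16, 7, 18, 14, 13]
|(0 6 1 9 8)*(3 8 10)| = |(0 6 1 9 10 3 8)| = 7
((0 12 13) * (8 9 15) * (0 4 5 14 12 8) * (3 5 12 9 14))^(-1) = ((0 8 14 9 15)(3 5)(4 12 13))^(-1) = (0 15 9 14 8)(3 5)(4 13 12)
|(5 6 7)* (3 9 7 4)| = |(3 9 7 5 6 4)| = 6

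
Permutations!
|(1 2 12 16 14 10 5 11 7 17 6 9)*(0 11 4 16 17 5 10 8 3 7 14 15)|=30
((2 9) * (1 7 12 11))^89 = (1 7 12 11)(2 9)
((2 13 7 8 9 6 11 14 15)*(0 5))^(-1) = (0 5)(2 15 14 11 6 9 8 7 13)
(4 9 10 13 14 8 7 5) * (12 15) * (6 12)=(4 9 10 13 14 8 7 5)(6 12 15)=[0, 1, 2, 3, 9, 4, 12, 5, 7, 10, 13, 11, 15, 14, 8, 6]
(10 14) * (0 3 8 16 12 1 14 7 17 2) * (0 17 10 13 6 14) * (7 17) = [3, 0, 7, 8, 4, 5, 14, 10, 16, 9, 17, 11, 1, 6, 13, 15, 12, 2] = (0 3 8 16 12 1)(2 7 10 17)(6 14 13)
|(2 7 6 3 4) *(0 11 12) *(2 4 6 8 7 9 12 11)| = 4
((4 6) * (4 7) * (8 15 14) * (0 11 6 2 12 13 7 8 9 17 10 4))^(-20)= (0 10 6 2 15 13 9)(4 8 12 14 7 17 11)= ((0 11 6 8 15 14 9 17 10 4 2 12 13 7))^(-20)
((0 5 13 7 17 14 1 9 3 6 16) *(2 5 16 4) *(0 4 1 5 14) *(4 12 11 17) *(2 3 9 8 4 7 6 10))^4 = (0 17 11 12 16)(1 10 13 4 14)(2 6 3 5 8)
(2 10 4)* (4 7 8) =[0, 1, 10, 3, 2, 5, 6, 8, 4, 9, 7] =(2 10 7 8 4)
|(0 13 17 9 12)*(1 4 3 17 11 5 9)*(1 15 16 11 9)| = 8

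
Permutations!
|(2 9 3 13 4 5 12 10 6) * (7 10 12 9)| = 20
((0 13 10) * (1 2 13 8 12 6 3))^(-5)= ((0 8 12 6 3 1 2 13 10))^(-5)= (0 3 10 6 13 12 2 8 1)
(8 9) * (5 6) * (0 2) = (0 2)(5 6)(8 9) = [2, 1, 0, 3, 4, 6, 5, 7, 9, 8]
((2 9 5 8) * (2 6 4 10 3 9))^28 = (10)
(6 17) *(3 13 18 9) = (3 13 18 9)(6 17) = [0, 1, 2, 13, 4, 5, 17, 7, 8, 3, 10, 11, 12, 18, 14, 15, 16, 6, 9]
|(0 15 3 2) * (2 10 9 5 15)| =10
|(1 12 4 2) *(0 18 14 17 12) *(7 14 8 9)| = |(0 18 8 9 7 14 17 12 4 2 1)| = 11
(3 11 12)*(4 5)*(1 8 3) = (1 8 3 11 12)(4 5) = [0, 8, 2, 11, 5, 4, 6, 7, 3, 9, 10, 12, 1]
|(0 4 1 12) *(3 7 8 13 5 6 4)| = |(0 3 7 8 13 5 6 4 1 12)| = 10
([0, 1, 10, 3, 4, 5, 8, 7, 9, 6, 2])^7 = [0, 1, 10, 3, 4, 5, 8, 7, 9, 6, 2]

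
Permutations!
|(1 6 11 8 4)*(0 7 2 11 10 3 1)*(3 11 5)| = |(0 7 2 5 3 1 6 10 11 8 4)| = 11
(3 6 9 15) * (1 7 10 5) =(1 7 10 5)(3 6 9 15) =[0, 7, 2, 6, 4, 1, 9, 10, 8, 15, 5, 11, 12, 13, 14, 3]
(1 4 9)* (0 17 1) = (0 17 1 4 9) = [17, 4, 2, 3, 9, 5, 6, 7, 8, 0, 10, 11, 12, 13, 14, 15, 16, 1]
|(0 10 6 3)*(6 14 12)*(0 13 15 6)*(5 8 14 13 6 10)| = |(0 5 8 14 12)(3 6)(10 13 15)| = 30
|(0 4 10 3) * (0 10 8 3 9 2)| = |(0 4 8 3 10 9 2)| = 7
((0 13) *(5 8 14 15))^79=(0 13)(5 15 14 8)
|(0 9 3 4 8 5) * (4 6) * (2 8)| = 8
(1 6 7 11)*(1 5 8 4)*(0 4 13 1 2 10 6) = (0 4 2 10 6 7 11 5 8 13 1) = [4, 0, 10, 3, 2, 8, 7, 11, 13, 9, 6, 5, 12, 1]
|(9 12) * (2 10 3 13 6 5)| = |(2 10 3 13 6 5)(9 12)| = 6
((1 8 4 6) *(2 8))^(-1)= (1 6 4 8 2)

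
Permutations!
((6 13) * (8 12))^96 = ((6 13)(8 12))^96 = (13)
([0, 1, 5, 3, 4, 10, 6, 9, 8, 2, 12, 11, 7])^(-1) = (2 9 7 12 10 5)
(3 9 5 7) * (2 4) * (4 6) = (2 6 4)(3 9 5 7) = [0, 1, 6, 9, 2, 7, 4, 3, 8, 5]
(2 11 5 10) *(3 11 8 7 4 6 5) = (2 8 7 4 6 5 10)(3 11) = [0, 1, 8, 11, 6, 10, 5, 4, 7, 9, 2, 3]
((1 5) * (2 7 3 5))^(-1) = ((1 2 7 3 5))^(-1) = (1 5 3 7 2)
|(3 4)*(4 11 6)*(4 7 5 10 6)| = 12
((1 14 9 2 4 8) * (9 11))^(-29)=(1 8 4 2 9 11 14)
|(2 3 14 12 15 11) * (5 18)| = 6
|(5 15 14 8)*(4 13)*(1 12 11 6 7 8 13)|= |(1 12 11 6 7 8 5 15 14 13 4)|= 11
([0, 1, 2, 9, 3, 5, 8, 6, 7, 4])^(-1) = [0, 1, 2, 4, 9, 5, 7, 8, 6, 3]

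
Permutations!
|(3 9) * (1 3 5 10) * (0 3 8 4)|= 8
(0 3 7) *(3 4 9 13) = (0 4 9 13 3 7) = [4, 1, 2, 7, 9, 5, 6, 0, 8, 13, 10, 11, 12, 3]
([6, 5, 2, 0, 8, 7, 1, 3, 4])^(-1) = (0 3 7 5 1 6)(4 8)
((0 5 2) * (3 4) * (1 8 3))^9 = ((0 5 2)(1 8 3 4))^9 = (1 8 3 4)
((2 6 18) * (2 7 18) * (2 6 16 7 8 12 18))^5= ((2 16 7)(8 12 18))^5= (2 7 16)(8 18 12)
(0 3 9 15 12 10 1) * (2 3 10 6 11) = (0 10 1)(2 3 9 15 12 6 11) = [10, 0, 3, 9, 4, 5, 11, 7, 8, 15, 1, 2, 6, 13, 14, 12]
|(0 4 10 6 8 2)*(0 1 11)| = 8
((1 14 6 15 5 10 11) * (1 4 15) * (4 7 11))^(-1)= ((1 14 6)(4 15 5 10)(7 11))^(-1)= (1 6 14)(4 10 5 15)(7 11)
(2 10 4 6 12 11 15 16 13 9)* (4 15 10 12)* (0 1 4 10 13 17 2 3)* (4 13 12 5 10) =(0 1 13 9 3)(2 5 10 15 16 17)(4 6)(11 12) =[1, 13, 5, 0, 6, 10, 4, 7, 8, 3, 15, 12, 11, 9, 14, 16, 17, 2]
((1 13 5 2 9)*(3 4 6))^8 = (1 2 13 9 5)(3 6 4) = ((1 13 5 2 9)(3 4 6))^8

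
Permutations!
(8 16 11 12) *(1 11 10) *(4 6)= (1 11 12 8 16 10)(4 6)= [0, 11, 2, 3, 6, 5, 4, 7, 16, 9, 1, 12, 8, 13, 14, 15, 10]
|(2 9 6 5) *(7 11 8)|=12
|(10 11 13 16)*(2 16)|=|(2 16 10 11 13)|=5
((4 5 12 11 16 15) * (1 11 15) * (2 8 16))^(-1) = (1 16 8 2 11)(4 15 12 5) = ((1 11 2 8 16)(4 5 12 15))^(-1)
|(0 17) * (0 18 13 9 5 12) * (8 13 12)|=|(0 17 18 12)(5 8 13 9)|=4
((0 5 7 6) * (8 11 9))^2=(0 7)(5 6)(8 9 11)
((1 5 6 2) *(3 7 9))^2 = (1 6)(2 5)(3 9 7)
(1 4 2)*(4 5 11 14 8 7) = (1 5 11 14 8 7 4 2) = [0, 5, 1, 3, 2, 11, 6, 4, 7, 9, 10, 14, 12, 13, 8]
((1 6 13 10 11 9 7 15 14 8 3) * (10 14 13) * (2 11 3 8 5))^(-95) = ((1 6 10 3)(2 11 9 7 15 13 14 5))^(-95) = (1 6 10 3)(2 11 9 7 15 13 14 5)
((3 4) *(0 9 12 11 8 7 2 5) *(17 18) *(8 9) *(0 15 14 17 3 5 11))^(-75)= (0 7 11 12 8 2 9)(3 5 14 18 4 15 17)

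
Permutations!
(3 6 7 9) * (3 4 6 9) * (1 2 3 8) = (1 2 3 9 4 6 7 8) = [0, 2, 3, 9, 6, 5, 7, 8, 1, 4]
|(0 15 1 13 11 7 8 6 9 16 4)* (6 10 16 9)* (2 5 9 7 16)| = 42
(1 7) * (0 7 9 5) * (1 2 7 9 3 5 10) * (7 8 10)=(0 9 7 2 8 10 1 3 5)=[9, 3, 8, 5, 4, 0, 6, 2, 10, 7, 1]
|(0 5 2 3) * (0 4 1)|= 6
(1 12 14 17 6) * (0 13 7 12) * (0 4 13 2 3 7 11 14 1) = (0 2 3 7 12 1 4 13 11 14 17 6) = [2, 4, 3, 7, 13, 5, 0, 12, 8, 9, 10, 14, 1, 11, 17, 15, 16, 6]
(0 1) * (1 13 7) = (0 13 7 1) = [13, 0, 2, 3, 4, 5, 6, 1, 8, 9, 10, 11, 12, 7]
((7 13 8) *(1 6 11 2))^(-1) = (1 2 11 6)(7 8 13) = ((1 6 11 2)(7 13 8))^(-1)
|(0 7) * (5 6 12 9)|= 4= |(0 7)(5 6 12 9)|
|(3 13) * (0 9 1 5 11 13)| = 7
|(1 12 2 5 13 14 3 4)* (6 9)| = |(1 12 2 5 13 14 3 4)(6 9)| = 8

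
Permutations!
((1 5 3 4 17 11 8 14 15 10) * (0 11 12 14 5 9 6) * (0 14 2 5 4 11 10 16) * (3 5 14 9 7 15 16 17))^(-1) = ((0 10 1 7 15 17 12 2 14 16)(3 11 8 4)(6 9))^(-1) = (0 16 14 2 12 17 15 7 1 10)(3 4 8 11)(6 9)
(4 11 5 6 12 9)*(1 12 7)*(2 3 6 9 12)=(12)(1 2 3 6 7)(4 11 5 9)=[0, 2, 3, 6, 11, 9, 7, 1, 8, 4, 10, 5, 12]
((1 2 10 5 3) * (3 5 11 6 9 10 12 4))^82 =(1 12 3 2 4)(6 10)(9 11)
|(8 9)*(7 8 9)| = 2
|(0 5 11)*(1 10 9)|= 3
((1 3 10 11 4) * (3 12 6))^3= (1 3 4 6 11 12 10)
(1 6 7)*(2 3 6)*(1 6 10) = [0, 2, 3, 10, 4, 5, 7, 6, 8, 9, 1] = (1 2 3 10)(6 7)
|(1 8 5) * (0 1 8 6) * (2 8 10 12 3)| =6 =|(0 1 6)(2 8 5 10 12 3)|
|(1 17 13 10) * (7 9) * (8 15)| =|(1 17 13 10)(7 9)(8 15)| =4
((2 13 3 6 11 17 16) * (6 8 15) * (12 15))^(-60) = (17)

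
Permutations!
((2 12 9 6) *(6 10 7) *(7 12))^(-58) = (2 6 7)(9 12 10)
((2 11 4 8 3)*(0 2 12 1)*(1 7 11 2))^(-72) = (12)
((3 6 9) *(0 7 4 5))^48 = (9)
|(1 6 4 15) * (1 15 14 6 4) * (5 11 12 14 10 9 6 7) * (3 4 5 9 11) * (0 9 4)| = |(15)(0 9 6 1 5 3)(4 10 11 12 14 7)| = 6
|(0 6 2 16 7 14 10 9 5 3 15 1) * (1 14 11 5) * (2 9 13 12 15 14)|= 44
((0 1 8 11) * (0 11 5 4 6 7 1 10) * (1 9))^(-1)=(11)(0 10)(1 9 7 6 4 5 8)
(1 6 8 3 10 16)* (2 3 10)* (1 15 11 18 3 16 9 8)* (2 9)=(1 6)(2 16 15 11 18 3 9 8 10)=[0, 6, 16, 9, 4, 5, 1, 7, 10, 8, 2, 18, 12, 13, 14, 11, 15, 17, 3]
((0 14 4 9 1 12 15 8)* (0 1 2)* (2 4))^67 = ((0 14 2)(1 12 15 8)(4 9))^67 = (0 14 2)(1 8 15 12)(4 9)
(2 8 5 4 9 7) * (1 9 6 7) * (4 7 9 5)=(1 5 7 2 8 4 6 9)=[0, 5, 8, 3, 6, 7, 9, 2, 4, 1]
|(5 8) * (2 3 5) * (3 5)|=|(2 5 8)|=3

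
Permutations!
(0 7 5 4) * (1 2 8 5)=(0 7 1 2 8 5 4)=[7, 2, 8, 3, 0, 4, 6, 1, 5]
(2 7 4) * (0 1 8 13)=(0 1 8 13)(2 7 4)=[1, 8, 7, 3, 2, 5, 6, 4, 13, 9, 10, 11, 12, 0]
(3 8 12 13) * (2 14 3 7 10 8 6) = (2 14 3 6)(7 10 8 12 13) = [0, 1, 14, 6, 4, 5, 2, 10, 12, 9, 8, 11, 13, 7, 3]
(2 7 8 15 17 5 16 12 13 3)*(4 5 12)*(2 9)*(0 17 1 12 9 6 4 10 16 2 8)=(0 17 9 8 15 1 12 13 3 6 4 5 2 7)(10 16)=[17, 12, 7, 6, 5, 2, 4, 0, 15, 8, 16, 11, 13, 3, 14, 1, 10, 9]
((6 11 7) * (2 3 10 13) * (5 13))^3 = ((2 3 10 5 13)(6 11 7))^3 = (2 5 3 13 10)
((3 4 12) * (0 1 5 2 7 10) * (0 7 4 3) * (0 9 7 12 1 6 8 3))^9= (0 6 8 3)(1 5 2 4)(7 10 12 9)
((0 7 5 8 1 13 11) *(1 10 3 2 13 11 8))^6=((0 7 5 1 11)(2 13 8 10 3))^6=(0 7 5 1 11)(2 13 8 10 3)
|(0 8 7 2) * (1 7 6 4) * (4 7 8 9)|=8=|(0 9 4 1 8 6 7 2)|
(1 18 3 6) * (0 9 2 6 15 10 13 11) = (0 9 2 6 1 18 3 15 10 13 11) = [9, 18, 6, 15, 4, 5, 1, 7, 8, 2, 13, 0, 12, 11, 14, 10, 16, 17, 3]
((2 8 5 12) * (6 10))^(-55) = (2 8 5 12)(6 10)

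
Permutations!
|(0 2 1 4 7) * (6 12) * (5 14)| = 10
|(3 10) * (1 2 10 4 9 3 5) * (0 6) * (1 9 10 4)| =14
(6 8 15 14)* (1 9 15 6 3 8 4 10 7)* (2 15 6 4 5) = (1 9 6 5 2 15 14 3 8 4 10 7) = [0, 9, 15, 8, 10, 2, 5, 1, 4, 6, 7, 11, 12, 13, 3, 14]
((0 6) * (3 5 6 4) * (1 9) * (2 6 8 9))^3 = (0 5 1)(2 4 8)(3 9 6)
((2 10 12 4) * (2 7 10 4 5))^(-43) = (2 5 12 10 7 4)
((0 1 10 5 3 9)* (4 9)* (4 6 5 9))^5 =(0 1 10 9)(3 5 6)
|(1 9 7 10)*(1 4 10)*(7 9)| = |(1 7)(4 10)| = 2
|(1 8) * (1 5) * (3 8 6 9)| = 6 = |(1 6 9 3 8 5)|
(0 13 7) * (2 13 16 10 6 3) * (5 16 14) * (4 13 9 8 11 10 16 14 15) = (16)(0 15 4 13 7)(2 9 8 11 10 6 3)(5 14) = [15, 1, 9, 2, 13, 14, 3, 0, 11, 8, 6, 10, 12, 7, 5, 4, 16]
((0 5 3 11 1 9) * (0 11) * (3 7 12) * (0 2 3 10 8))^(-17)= (0 5 7 12 10 8)(1 9 11)(2 3)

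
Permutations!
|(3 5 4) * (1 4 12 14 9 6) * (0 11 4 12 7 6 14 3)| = 6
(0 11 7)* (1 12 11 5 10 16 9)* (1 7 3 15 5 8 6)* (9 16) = (16)(0 8 6 1 12 11 3 15 5 10 9 7) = [8, 12, 2, 15, 4, 10, 1, 0, 6, 7, 9, 3, 11, 13, 14, 5, 16]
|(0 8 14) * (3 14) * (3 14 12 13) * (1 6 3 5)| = 6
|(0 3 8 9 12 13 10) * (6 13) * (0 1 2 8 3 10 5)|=|(0 10 1 2 8 9 12 6 13 5)|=10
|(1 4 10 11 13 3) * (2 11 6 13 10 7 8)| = |(1 4 7 8 2 11 10 6 13 3)| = 10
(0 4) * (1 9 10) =[4, 9, 2, 3, 0, 5, 6, 7, 8, 10, 1] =(0 4)(1 9 10)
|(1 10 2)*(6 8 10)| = |(1 6 8 10 2)| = 5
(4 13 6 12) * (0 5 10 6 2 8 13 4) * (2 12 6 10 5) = (0 2 8 13 12) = [2, 1, 8, 3, 4, 5, 6, 7, 13, 9, 10, 11, 0, 12]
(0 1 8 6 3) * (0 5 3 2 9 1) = (1 8 6 2 9)(3 5) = [0, 8, 9, 5, 4, 3, 2, 7, 6, 1]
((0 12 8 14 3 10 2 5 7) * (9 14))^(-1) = (0 7 5 2 10 3 14 9 8 12)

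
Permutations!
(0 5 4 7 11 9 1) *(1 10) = (0 5 4 7 11 9 10 1) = [5, 0, 2, 3, 7, 4, 6, 11, 8, 10, 1, 9]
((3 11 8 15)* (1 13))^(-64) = ((1 13)(3 11 8 15))^(-64) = (15)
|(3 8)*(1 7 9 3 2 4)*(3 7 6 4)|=6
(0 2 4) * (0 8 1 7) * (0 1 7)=(0 2 4 8 7 1)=[2, 0, 4, 3, 8, 5, 6, 1, 7]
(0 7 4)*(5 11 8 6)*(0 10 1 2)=(0 7 4 10 1 2)(5 11 8 6)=[7, 2, 0, 3, 10, 11, 5, 4, 6, 9, 1, 8]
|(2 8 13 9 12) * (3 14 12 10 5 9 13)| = |(2 8 3 14 12)(5 9 10)| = 15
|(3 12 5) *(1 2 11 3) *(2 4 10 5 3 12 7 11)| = 4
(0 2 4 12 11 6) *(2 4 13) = (0 4 12 11 6)(2 13) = [4, 1, 13, 3, 12, 5, 0, 7, 8, 9, 10, 6, 11, 2]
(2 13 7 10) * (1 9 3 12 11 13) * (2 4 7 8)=[0, 9, 1, 12, 7, 5, 6, 10, 2, 3, 4, 13, 11, 8]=(1 9 3 12 11 13 8 2)(4 7 10)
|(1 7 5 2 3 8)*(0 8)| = 7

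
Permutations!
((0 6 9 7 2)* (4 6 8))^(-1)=(0 2 7 9 6 4 8)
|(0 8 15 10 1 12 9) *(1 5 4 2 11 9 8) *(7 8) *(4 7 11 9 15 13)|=|(0 1 12 11 15 10 5 7 8 13 4 2 9)|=13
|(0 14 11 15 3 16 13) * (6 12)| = 14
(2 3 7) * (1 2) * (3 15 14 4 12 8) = (1 2 15 14 4 12 8 3 7) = [0, 2, 15, 7, 12, 5, 6, 1, 3, 9, 10, 11, 8, 13, 4, 14]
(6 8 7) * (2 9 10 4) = (2 9 10 4)(6 8 7) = [0, 1, 9, 3, 2, 5, 8, 6, 7, 10, 4]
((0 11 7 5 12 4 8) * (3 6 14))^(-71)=((0 11 7 5 12 4 8)(3 6 14))^(-71)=(0 8 4 12 5 7 11)(3 6 14)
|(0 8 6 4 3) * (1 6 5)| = |(0 8 5 1 6 4 3)| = 7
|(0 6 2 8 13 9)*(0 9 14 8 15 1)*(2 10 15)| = 15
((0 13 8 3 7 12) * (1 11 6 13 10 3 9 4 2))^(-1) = ((0 10 3 7 12)(1 11 6 13 8 9 4 2))^(-1) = (0 12 7 3 10)(1 2 4 9 8 13 6 11)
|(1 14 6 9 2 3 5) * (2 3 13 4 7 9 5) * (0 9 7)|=12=|(0 9 3 2 13 4)(1 14 6 5)|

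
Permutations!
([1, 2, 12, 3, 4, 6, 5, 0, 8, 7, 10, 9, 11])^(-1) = [7, 0, 1, 3, 4, 6, 5, 9, 8, 11, 10, 12, 2]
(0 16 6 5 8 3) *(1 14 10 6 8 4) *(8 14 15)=(0 16 14 10 6 5 4 1 15 8 3)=[16, 15, 2, 0, 1, 4, 5, 7, 3, 9, 6, 11, 12, 13, 10, 8, 14]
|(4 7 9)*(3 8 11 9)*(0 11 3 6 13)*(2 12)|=|(0 11 9 4 7 6 13)(2 12)(3 8)|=14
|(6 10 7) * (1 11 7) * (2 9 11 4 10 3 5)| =21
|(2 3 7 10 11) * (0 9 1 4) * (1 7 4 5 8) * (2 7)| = 15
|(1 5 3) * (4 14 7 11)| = 12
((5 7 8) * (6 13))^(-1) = ((5 7 8)(6 13))^(-1) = (5 8 7)(6 13)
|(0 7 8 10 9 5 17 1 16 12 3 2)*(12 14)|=13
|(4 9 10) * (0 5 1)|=3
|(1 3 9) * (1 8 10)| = 5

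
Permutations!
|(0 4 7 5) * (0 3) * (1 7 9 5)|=10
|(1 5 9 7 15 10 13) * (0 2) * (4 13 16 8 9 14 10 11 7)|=|(0 2)(1 5 14 10 16 8 9 4 13)(7 15 11)|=18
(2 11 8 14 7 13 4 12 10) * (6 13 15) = (2 11 8 14 7 15 6 13 4 12 10) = [0, 1, 11, 3, 12, 5, 13, 15, 14, 9, 2, 8, 10, 4, 7, 6]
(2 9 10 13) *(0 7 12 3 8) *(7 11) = (0 11 7 12 3 8)(2 9 10 13) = [11, 1, 9, 8, 4, 5, 6, 12, 0, 10, 13, 7, 3, 2]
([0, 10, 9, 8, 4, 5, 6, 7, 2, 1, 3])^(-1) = [0, 9, 8, 10, 4, 5, 6, 7, 3, 2, 1]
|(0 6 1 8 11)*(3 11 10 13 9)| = 9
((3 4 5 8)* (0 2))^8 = ((0 2)(3 4 5 8))^8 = (8)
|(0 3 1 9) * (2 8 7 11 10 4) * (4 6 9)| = |(0 3 1 4 2 8 7 11 10 6 9)| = 11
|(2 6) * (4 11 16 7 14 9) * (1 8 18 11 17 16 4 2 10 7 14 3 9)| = |(1 8 18 11 4 17 16 14)(2 6 10 7 3 9)| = 24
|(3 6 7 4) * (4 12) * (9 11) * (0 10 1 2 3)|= |(0 10 1 2 3 6 7 12 4)(9 11)|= 18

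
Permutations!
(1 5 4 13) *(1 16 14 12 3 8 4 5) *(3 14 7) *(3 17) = [0, 1, 2, 8, 13, 5, 6, 17, 4, 9, 10, 11, 14, 16, 12, 15, 7, 3] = (3 8 4 13 16 7 17)(12 14)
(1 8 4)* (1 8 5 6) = (1 5 6)(4 8) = [0, 5, 2, 3, 8, 6, 1, 7, 4]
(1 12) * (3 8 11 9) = (1 12)(3 8 11 9) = [0, 12, 2, 8, 4, 5, 6, 7, 11, 3, 10, 9, 1]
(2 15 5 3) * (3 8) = [0, 1, 15, 2, 4, 8, 6, 7, 3, 9, 10, 11, 12, 13, 14, 5] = (2 15 5 8 3)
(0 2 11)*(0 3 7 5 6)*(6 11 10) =(0 2 10 6)(3 7 5 11) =[2, 1, 10, 7, 4, 11, 0, 5, 8, 9, 6, 3]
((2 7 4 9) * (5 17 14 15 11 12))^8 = ((2 7 4 9)(5 17 14 15 11 12))^8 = (5 14 11)(12 17 15)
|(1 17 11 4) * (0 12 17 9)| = 7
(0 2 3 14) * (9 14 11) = (0 2 3 11 9 14) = [2, 1, 3, 11, 4, 5, 6, 7, 8, 14, 10, 9, 12, 13, 0]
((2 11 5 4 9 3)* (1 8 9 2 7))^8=(11)(1 3 8 7 9)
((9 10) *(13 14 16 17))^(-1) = ((9 10)(13 14 16 17))^(-1) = (9 10)(13 17 16 14)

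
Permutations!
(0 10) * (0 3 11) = (0 10 3 11) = [10, 1, 2, 11, 4, 5, 6, 7, 8, 9, 3, 0]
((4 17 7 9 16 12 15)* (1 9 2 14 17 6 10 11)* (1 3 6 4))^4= (17)(1 15 12 16 9)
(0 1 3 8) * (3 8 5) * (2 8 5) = (0 1 5 3 2 8) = [1, 5, 8, 2, 4, 3, 6, 7, 0]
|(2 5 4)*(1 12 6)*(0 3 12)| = 15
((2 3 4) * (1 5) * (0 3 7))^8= ((0 3 4 2 7)(1 5))^8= (0 2 3 7 4)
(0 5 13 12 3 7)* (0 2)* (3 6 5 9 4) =(0 9 4 3 7 2)(5 13 12 6) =[9, 1, 0, 7, 3, 13, 5, 2, 8, 4, 10, 11, 6, 12]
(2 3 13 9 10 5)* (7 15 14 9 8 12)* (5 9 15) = [0, 1, 3, 13, 4, 2, 6, 5, 12, 10, 9, 11, 7, 8, 15, 14] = (2 3 13 8 12 7 5)(9 10)(14 15)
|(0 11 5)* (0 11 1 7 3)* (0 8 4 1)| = |(1 7 3 8 4)(5 11)| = 10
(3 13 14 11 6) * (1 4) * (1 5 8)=(1 4 5 8)(3 13 14 11 6)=[0, 4, 2, 13, 5, 8, 3, 7, 1, 9, 10, 6, 12, 14, 11]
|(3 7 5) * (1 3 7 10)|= |(1 3 10)(5 7)|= 6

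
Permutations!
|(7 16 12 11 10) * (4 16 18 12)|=|(4 16)(7 18 12 11 10)|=10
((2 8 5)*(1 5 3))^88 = ((1 5 2 8 3))^88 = (1 8 5 3 2)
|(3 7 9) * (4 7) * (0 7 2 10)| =7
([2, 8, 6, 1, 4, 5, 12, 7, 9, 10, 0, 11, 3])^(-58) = [1, 2, 8, 0, 4, 5, 9, 7, 6, 12, 3, 11, 10]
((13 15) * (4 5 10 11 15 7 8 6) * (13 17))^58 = (4 8 13 15 10)(5 6 7 17 11)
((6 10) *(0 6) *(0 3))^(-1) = ((0 6 10 3))^(-1) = (0 3 10 6)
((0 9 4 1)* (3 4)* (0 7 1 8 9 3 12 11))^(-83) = ((0 3 4 8 9 12 11)(1 7))^(-83) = (0 3 4 8 9 12 11)(1 7)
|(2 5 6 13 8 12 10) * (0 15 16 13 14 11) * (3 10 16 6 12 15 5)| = |(0 5 12 16 13 8 15 6 14 11)(2 3 10)| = 30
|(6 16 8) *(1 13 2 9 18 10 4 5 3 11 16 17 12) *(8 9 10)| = |(1 13 2 10 4 5 3 11 16 9 18 8 6 17 12)| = 15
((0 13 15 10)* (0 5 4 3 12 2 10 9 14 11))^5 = ((0 13 15 9 14 11)(2 10 5 4 3 12))^5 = (0 11 14 9 15 13)(2 12 3 4 5 10)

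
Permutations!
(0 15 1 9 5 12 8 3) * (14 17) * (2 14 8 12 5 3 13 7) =(0 15 1 9 3)(2 14 17 8 13 7) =[15, 9, 14, 0, 4, 5, 6, 2, 13, 3, 10, 11, 12, 7, 17, 1, 16, 8]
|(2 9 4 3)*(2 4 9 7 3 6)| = 5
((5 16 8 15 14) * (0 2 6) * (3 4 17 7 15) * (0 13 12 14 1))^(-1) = (0 1 15 7 17 4 3 8 16 5 14 12 13 6 2)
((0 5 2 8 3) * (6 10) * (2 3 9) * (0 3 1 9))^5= ((0 5 1 9 2 8)(6 10))^5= (0 8 2 9 1 5)(6 10)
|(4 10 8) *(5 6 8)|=|(4 10 5 6 8)|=5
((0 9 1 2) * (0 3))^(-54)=((0 9 1 2 3))^(-54)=(0 9 1 2 3)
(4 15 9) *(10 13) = (4 15 9)(10 13) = [0, 1, 2, 3, 15, 5, 6, 7, 8, 4, 13, 11, 12, 10, 14, 9]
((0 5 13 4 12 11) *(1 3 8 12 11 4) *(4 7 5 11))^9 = ((0 11)(1 3 8 12 7 5 13))^9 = (0 11)(1 8 7 13 3 12 5)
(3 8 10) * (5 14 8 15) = (3 15 5 14 8 10) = [0, 1, 2, 15, 4, 14, 6, 7, 10, 9, 3, 11, 12, 13, 8, 5]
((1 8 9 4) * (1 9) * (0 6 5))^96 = (9)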